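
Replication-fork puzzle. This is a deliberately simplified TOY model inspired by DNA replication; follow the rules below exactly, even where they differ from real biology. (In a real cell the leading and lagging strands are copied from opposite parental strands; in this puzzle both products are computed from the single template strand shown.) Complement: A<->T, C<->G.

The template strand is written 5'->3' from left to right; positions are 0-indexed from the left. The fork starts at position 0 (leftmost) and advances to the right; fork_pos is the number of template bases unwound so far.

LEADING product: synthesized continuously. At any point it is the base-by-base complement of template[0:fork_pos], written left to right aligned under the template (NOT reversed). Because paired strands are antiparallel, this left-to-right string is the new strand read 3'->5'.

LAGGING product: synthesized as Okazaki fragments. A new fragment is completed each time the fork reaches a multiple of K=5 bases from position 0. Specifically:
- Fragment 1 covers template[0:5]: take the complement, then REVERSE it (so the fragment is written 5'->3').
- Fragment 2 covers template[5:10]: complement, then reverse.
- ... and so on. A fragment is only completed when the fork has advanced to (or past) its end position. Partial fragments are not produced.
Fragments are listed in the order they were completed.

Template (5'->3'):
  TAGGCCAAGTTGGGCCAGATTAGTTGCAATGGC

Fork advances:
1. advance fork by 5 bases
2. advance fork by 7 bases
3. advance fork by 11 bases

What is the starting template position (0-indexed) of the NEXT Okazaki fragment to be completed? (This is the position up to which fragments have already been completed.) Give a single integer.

Step 1: advance 5 -> fork_pos = 0 + 5 = 5. Reached multiple(s) of 5: 5 -> fragment 1 completed (1 total).
Step 2: advance 7 -> fork_pos = 5 + 7 = 12. Reached multiple(s) of 5: 10 -> fragment 2 completed (2 total).
Step 3: advance 11 -> fork_pos = 12 + 11 = 23. Reached multiple(s) of 5: 15, 20 -> fragments 3-4 completed (4 total).
4 fragment(s) completed, covering template[0:20] (4 x 5 = 20). The next fragment, fragment 5, covers template[20:25], so it starts at position 20.

Answer: 20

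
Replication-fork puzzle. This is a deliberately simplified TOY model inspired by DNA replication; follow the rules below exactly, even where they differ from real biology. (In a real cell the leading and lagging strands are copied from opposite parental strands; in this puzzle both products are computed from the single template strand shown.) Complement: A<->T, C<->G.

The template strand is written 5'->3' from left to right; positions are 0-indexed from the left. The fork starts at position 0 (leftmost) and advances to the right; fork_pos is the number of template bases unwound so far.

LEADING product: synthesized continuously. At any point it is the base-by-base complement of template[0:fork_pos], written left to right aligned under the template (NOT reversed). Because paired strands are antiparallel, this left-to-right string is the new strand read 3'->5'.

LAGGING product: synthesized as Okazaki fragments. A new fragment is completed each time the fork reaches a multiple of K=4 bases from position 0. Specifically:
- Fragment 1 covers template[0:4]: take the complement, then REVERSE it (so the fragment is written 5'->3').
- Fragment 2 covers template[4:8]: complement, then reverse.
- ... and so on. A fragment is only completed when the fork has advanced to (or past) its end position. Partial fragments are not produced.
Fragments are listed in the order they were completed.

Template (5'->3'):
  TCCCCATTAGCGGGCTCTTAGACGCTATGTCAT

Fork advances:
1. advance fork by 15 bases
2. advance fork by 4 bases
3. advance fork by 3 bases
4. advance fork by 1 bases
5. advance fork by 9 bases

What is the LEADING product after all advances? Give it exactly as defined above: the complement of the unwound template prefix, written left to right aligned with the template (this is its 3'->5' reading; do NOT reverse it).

Step 1: advance 15 -> fork_pos = 0 + 15 = 15.
Step 2: advance 4 -> fork_pos = 15 + 4 = 19.
Step 3: advance 3 -> fork_pos = 19 + 3 = 22.
Step 4: advance 1 -> fork_pos = 22 + 1 = 23.
Step 5: advance 9 -> fork_pos = 23 + 9 = 32.
Unwound prefix: template[0:32] = TCCCCATTAGCGGGCTCTTAGACGCTATGTCA
Complement it base by base (A<->T, C<->G), keeping left-to-right order:
  [0:5] TCCCC -> AGGGG
  [5:10] ATTAG -> TAATC
  [10:15] CGGGC -> GCCCG
  [15:20] TCTTA -> AGAAT
  [20:25] GACGC -> CTGCG
  [25:30] TATGT -> ATACA
  [30:32] CA -> GT
Concatenate: AGGGGTAATCGCCCGAGAATCTGCGATACAGT (length 32; written aligned with the template, i.e. 3'->5').

Answer: AGGGGTAATCGCCCGAGAATCTGCGATACAGT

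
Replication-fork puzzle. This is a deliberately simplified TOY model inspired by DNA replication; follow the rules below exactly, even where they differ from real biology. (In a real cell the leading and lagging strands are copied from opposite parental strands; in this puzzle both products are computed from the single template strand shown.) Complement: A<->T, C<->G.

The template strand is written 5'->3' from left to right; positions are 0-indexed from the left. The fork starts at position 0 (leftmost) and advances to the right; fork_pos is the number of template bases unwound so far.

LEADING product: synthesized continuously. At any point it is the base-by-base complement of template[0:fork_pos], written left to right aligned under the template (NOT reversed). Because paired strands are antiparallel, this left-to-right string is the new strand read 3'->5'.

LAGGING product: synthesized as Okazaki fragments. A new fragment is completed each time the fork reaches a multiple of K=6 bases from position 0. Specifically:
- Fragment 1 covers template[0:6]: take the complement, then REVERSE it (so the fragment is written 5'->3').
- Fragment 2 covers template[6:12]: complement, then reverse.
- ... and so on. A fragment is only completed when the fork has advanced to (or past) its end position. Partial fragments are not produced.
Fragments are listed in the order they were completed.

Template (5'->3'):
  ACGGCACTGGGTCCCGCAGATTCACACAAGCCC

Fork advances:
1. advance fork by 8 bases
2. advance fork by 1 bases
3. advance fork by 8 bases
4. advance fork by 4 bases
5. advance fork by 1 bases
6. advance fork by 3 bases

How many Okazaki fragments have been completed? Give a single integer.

Step 1: advance 8 -> fork_pos = 0 + 8 = 8. Reached multiple(s) of 6: 6 -> fragment 1 completed (1 total).
Step 2: advance 1 -> fork_pos = 8 + 1 = 9. Next multiple of 6 is 12 (not reached); still 1 fragment(s).
Step 3: advance 8 -> fork_pos = 9 + 8 = 17. Reached multiple(s) of 6: 12 -> fragment 2 completed (2 total).
Step 4: advance 4 -> fork_pos = 17 + 4 = 21. Reached multiple(s) of 6: 18 -> fragment 3 completed (3 total).
Step 5: advance 1 -> fork_pos = 21 + 1 = 22. Next multiple of 6 is 24 (not reached); still 3 fragment(s).
Step 6: advance 3 -> fork_pos = 22 + 3 = 25. Reached multiple(s) of 6: 24 -> fragment 4 completed (4 total).
Check: final fork_pos = 25; the multiples of 6 that are <= 25 are 6..24 -> 25 // 6 = 4 completed fragment(s).

Answer: 4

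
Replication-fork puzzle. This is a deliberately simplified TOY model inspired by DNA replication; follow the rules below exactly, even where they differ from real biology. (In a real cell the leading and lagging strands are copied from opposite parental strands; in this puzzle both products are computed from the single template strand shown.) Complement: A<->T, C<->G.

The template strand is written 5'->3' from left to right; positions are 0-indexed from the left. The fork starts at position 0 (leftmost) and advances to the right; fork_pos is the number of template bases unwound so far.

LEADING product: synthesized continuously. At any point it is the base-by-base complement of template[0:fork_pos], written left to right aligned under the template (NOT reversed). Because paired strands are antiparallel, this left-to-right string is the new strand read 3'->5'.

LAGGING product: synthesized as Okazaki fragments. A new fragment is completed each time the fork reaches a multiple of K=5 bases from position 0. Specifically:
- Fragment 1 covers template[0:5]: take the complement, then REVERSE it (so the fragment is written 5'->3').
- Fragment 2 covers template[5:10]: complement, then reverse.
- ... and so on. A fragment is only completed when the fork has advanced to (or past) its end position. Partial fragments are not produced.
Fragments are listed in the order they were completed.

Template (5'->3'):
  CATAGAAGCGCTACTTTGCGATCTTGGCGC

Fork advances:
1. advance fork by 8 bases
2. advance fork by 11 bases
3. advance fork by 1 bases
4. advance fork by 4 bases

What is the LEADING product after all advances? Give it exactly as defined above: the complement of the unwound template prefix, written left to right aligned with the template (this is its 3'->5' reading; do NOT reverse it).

Step 1: advance 8 -> fork_pos = 0 + 8 = 8.
Step 2: advance 11 -> fork_pos = 8 + 11 = 19.
Step 3: advance 1 -> fork_pos = 19 + 1 = 20.
Step 4: advance 4 -> fork_pos = 20 + 4 = 24.
Unwound prefix: template[0:24] = CATAGAAGCGCTACTTTGCGATCT
Complement it base by base (A<->T, C<->G), keeping left-to-right order:
  [0:5] CATAG -> GTATC
  [5:10] AAGCG -> TTCGC
  [10:15] CTACT -> GATGA
  [15:20] TTGCG -> AACGC
  [20:24] ATCT -> TAGA
Concatenate: GTATCTTCGCGATGAAACGCTAGA (length 24; written aligned with the template, i.e. 3'->5').

Answer: GTATCTTCGCGATGAAACGCTAGA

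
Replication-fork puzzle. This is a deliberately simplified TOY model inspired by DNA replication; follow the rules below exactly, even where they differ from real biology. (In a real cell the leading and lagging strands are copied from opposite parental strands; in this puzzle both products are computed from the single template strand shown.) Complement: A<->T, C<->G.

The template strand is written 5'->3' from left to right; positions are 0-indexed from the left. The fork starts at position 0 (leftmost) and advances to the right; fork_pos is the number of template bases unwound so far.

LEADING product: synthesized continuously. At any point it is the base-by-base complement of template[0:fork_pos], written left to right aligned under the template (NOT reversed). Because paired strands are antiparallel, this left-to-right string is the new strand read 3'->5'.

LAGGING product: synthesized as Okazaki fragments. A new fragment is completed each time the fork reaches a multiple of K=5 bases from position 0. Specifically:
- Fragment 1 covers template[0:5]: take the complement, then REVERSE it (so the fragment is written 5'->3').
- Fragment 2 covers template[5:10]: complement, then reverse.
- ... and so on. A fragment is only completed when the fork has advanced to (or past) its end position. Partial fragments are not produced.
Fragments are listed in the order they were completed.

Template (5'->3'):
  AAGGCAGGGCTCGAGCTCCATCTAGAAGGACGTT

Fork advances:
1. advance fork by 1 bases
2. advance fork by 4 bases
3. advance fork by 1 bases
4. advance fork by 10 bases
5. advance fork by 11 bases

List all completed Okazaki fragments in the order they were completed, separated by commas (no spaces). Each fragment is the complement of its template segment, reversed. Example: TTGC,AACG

Step 1: advance 1 -> fork_pos = 0 + 1 = 1. Next multiple of 5 is 5 (not reached); still 0 fragment(s).
Step 2: advance 4 -> fork_pos = 1 + 4 = 5. Reached multiple(s) of 5: 5 -> fragment 1 completed (1 total).
Step 3: advance 1 -> fork_pos = 5 + 1 = 6. Next multiple of 5 is 10 (not reached); still 1 fragment(s).
Step 4: advance 10 -> fork_pos = 6 + 10 = 16. Reached multiple(s) of 5: 10, 15 -> fragments 2-3 completed (3 total).
Step 5: advance 11 -> fork_pos = 16 + 11 = 27. Reached multiple(s) of 5: 20, 25 -> fragments 4-5 completed (5 total).
Final fork_pos = 27, so 5 fragment(s) are complete. Build each: template segment -> complement -> reverse.
Fragment 1: template[0:5] = AAGGC -> complement TTCCG -> reversed GCCTT
Fragment 2: template[5:10] = AGGGC -> complement TCCCG -> reversed GCCCT
Fragment 3: template[10:15] = TCGAG -> complement AGCTC -> reversed CTCGA
Fragment 4: template[15:20] = CTCCA -> complement GAGGT -> reversed TGGAG
Fragment 5: template[20:25] = TCTAG -> complement AGATC -> reversed CTAGA

Answer: GCCTT,GCCCT,CTCGA,TGGAG,CTAGA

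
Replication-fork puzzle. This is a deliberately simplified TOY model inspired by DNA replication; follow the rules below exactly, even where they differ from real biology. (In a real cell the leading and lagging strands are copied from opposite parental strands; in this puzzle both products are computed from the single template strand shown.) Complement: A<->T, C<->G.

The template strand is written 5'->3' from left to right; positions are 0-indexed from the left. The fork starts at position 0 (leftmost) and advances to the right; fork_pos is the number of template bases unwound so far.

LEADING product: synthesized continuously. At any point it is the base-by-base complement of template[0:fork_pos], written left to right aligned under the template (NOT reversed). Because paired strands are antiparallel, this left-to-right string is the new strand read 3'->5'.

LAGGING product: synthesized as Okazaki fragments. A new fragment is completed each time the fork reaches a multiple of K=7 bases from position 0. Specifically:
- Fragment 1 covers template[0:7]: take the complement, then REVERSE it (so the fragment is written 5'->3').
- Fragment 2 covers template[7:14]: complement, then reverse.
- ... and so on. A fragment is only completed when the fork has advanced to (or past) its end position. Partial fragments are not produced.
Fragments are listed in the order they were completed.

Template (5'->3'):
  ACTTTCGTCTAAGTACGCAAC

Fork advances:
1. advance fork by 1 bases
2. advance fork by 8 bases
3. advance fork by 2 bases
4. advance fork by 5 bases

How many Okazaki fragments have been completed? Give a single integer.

Answer: 2

Derivation:
Step 1: advance 1 -> fork_pos = 0 + 1 = 1. Next multiple of 7 is 7 (not reached); still 0 fragment(s).
Step 2: advance 8 -> fork_pos = 1 + 8 = 9. Reached multiple(s) of 7: 7 -> fragment 1 completed (1 total).
Step 3: advance 2 -> fork_pos = 9 + 2 = 11. Next multiple of 7 is 14 (not reached); still 1 fragment(s).
Step 4: advance 5 -> fork_pos = 11 + 5 = 16. Reached multiple(s) of 7: 14 -> fragment 2 completed (2 total).
Check: final fork_pos = 16; the multiples of 7 that are <= 16 are 7..14 -> 16 // 7 = 2 completed fragment(s).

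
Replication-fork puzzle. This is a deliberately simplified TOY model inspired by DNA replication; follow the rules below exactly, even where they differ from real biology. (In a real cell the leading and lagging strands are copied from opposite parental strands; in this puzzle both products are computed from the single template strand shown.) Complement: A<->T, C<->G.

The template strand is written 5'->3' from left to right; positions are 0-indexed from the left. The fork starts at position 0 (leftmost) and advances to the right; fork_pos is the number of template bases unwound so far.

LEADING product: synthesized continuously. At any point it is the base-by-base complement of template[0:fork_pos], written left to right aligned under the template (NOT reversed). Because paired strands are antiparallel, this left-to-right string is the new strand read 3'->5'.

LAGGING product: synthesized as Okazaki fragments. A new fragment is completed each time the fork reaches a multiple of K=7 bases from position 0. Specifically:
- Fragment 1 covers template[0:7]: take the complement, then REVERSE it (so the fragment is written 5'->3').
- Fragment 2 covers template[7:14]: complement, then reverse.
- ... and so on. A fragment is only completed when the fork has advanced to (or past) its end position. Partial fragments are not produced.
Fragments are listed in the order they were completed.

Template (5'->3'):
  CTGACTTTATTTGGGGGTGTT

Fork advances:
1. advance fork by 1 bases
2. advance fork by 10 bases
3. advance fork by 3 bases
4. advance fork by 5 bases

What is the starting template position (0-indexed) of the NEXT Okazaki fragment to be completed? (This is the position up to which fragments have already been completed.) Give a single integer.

Answer: 14

Derivation:
Step 1: advance 1 -> fork_pos = 0 + 1 = 1. Next multiple of 7 is 7 (not reached); still 0 fragment(s).
Step 2: advance 10 -> fork_pos = 1 + 10 = 11. Reached multiple(s) of 7: 7 -> fragment 1 completed (1 total).
Step 3: advance 3 -> fork_pos = 11 + 3 = 14. Reached multiple(s) of 7: 14 -> fragment 2 completed (2 total).
Step 4: advance 5 -> fork_pos = 14 + 5 = 19. Next multiple of 7 is 21 (not reached); still 2 fragment(s).
2 fragment(s) completed, covering template[0:14] (2 x 7 = 14). The next fragment, fragment 3, covers template[14:21], so it starts at position 14.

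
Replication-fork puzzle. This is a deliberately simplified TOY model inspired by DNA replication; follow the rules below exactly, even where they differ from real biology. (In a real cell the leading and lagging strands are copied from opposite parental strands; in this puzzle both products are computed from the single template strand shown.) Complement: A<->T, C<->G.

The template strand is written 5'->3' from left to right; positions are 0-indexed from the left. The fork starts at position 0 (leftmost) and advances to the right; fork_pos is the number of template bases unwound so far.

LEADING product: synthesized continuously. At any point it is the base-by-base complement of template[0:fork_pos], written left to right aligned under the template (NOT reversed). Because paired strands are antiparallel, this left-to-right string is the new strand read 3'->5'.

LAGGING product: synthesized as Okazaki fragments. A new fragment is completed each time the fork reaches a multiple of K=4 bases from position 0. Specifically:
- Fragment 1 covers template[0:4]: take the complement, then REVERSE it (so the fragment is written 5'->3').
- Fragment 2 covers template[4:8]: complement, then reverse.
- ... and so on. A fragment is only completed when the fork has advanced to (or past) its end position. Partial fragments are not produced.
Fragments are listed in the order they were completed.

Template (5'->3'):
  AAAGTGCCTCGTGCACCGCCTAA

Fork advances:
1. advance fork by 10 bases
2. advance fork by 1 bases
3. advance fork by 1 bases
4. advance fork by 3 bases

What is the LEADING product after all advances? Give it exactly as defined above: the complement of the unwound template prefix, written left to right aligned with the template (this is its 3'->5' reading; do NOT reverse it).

Step 1: advance 10 -> fork_pos = 0 + 10 = 10.
Step 2: advance 1 -> fork_pos = 10 + 1 = 11.
Step 3: advance 1 -> fork_pos = 11 + 1 = 12.
Step 4: advance 3 -> fork_pos = 12 + 3 = 15.
Unwound prefix: template[0:15] = AAAGTGCCTCGTGCA
Complement it base by base (A<->T, C<->G), keeping left-to-right order:
  [0:5] AAAGT -> TTTCA
  [5:10] GCCTC -> CGGAG
  [10:15] GTGCA -> CACGT
Concatenate: TTTCACGGAGCACGT (length 15; written aligned with the template, i.e. 3'->5').

Answer: TTTCACGGAGCACGT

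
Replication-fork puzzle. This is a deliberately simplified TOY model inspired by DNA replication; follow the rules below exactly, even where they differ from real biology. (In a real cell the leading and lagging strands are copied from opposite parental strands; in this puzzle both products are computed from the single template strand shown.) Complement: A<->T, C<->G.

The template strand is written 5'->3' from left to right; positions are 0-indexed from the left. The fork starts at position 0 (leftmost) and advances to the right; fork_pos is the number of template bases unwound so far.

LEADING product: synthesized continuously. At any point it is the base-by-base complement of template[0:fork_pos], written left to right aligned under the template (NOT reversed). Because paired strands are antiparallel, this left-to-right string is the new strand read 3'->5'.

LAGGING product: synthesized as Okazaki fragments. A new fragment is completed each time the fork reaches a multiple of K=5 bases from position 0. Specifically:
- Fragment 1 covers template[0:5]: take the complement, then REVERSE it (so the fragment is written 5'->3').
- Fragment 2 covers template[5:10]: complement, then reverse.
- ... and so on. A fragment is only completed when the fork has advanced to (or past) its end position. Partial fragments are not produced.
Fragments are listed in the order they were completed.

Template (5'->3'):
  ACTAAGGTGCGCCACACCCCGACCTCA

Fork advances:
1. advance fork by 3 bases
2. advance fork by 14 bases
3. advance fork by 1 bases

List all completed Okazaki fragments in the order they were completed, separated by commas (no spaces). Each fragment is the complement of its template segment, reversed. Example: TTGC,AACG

Step 1: advance 3 -> fork_pos = 0 + 3 = 3. Next multiple of 5 is 5 (not reached); still 0 fragment(s).
Step 2: advance 14 -> fork_pos = 3 + 14 = 17. Reached multiple(s) of 5: 5, 10, 15 -> fragments 1-3 completed (3 total).
Step 3: advance 1 -> fork_pos = 17 + 1 = 18. Next multiple of 5 is 20 (not reached); still 3 fragment(s).
Final fork_pos = 18, so 3 fragment(s) are complete. Build each: template segment -> complement -> reverse.
Fragment 1: template[0:5] = ACTAA -> complement TGATT -> reversed TTAGT
Fragment 2: template[5:10] = GGTGC -> complement CCACG -> reversed GCACC
Fragment 3: template[10:15] = GCCAC -> complement CGGTG -> reversed GTGGC

Answer: TTAGT,GCACC,GTGGC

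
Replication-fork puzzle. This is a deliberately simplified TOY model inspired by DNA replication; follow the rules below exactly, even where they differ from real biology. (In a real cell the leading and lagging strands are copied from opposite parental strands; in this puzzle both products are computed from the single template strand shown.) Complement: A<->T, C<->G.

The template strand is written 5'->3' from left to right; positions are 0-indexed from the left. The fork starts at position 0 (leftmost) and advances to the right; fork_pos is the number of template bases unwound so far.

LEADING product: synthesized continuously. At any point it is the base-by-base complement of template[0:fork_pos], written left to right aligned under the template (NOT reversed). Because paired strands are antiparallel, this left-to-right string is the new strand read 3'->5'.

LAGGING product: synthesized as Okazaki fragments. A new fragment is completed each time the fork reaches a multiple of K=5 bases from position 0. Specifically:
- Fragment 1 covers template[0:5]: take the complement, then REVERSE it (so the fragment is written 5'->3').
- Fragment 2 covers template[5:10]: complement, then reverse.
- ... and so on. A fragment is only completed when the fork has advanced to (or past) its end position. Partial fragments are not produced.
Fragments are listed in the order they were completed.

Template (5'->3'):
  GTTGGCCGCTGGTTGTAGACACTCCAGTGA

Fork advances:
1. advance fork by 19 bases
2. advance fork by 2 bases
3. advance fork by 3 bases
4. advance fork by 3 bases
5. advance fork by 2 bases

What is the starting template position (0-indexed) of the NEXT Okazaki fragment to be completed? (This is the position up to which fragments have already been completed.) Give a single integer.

Step 1: advance 19 -> fork_pos = 0 + 19 = 19. Reached multiple(s) of 5: 5, 10, 15 -> fragments 1-3 completed (3 total).
Step 2: advance 2 -> fork_pos = 19 + 2 = 21. Reached multiple(s) of 5: 20 -> fragment 4 completed (4 total).
Step 3: advance 3 -> fork_pos = 21 + 3 = 24. Next multiple of 5 is 25 (not reached); still 4 fragment(s).
Step 4: advance 3 -> fork_pos = 24 + 3 = 27. Reached multiple(s) of 5: 25 -> fragment 5 completed (5 total).
Step 5: advance 2 -> fork_pos = 27 + 2 = 29. Next multiple of 5 is 30 (not reached); still 5 fragment(s).
5 fragment(s) completed, covering template[0:25] (5 x 5 = 25). The next fragment, fragment 6, covers template[25:30], so it starts at position 25.

Answer: 25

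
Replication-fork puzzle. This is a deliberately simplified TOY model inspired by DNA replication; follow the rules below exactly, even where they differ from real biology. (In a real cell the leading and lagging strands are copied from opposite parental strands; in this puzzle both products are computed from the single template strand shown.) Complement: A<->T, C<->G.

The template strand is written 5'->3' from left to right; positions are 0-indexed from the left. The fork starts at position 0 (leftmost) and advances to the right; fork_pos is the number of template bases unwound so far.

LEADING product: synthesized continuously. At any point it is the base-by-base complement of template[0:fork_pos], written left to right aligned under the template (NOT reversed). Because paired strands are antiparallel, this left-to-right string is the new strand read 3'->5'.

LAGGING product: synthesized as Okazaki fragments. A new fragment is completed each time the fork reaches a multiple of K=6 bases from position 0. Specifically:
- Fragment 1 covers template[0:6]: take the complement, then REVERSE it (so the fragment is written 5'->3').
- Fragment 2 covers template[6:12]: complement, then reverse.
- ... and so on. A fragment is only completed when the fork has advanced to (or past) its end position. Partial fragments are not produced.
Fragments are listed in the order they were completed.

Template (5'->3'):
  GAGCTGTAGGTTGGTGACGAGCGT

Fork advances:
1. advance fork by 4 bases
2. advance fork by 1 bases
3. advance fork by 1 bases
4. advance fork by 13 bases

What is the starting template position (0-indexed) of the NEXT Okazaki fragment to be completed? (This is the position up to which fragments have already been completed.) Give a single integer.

Answer: 18

Derivation:
Step 1: advance 4 -> fork_pos = 0 + 4 = 4. Next multiple of 6 is 6 (not reached); still 0 fragment(s).
Step 2: advance 1 -> fork_pos = 4 + 1 = 5. Next multiple of 6 is 6 (not reached); still 0 fragment(s).
Step 3: advance 1 -> fork_pos = 5 + 1 = 6. Reached multiple(s) of 6: 6 -> fragment 1 completed (1 total).
Step 4: advance 13 -> fork_pos = 6 + 13 = 19. Reached multiple(s) of 6: 12, 18 -> fragments 2-3 completed (3 total).
3 fragment(s) completed, covering template[0:18] (3 x 6 = 18). The next fragment, fragment 4, covers template[18:24], so it starts at position 18.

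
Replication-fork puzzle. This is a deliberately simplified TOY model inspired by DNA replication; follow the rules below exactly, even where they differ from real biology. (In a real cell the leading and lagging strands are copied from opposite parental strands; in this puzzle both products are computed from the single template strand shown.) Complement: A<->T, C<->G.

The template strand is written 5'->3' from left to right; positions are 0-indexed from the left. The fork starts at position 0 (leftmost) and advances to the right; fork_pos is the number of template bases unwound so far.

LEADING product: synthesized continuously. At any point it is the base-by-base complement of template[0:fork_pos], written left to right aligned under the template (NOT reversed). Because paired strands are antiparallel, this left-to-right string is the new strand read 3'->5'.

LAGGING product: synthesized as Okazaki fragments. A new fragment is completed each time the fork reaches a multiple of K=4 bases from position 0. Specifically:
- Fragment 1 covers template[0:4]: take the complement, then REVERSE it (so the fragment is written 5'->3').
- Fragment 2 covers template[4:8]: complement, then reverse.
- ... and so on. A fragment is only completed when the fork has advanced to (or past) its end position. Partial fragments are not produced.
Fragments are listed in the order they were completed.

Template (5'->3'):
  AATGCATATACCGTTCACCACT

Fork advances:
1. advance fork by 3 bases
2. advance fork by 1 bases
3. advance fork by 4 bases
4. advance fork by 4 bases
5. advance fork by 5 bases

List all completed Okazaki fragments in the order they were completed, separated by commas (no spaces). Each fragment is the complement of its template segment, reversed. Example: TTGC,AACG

Step 1: advance 3 -> fork_pos = 0 + 3 = 3. Next multiple of 4 is 4 (not reached); still 0 fragment(s).
Step 2: advance 1 -> fork_pos = 3 + 1 = 4. Reached multiple(s) of 4: 4 -> fragment 1 completed (1 total).
Step 3: advance 4 -> fork_pos = 4 + 4 = 8. Reached multiple(s) of 4: 8 -> fragment 2 completed (2 total).
Step 4: advance 4 -> fork_pos = 8 + 4 = 12. Reached multiple(s) of 4: 12 -> fragment 3 completed (3 total).
Step 5: advance 5 -> fork_pos = 12 + 5 = 17. Reached multiple(s) of 4: 16 -> fragment 4 completed (4 total).
Final fork_pos = 17, so 4 fragment(s) are complete. Build each: template segment -> complement -> reverse.
Fragment 1: template[0:4] = AATG -> complement TTAC -> reversed CATT
Fragment 2: template[4:8] = CATA -> complement GTAT -> reversed TATG
Fragment 3: template[8:12] = TACC -> complement ATGG -> reversed GGTA
Fragment 4: template[12:16] = GTTC -> complement CAAG -> reversed GAAC

Answer: CATT,TATG,GGTA,GAAC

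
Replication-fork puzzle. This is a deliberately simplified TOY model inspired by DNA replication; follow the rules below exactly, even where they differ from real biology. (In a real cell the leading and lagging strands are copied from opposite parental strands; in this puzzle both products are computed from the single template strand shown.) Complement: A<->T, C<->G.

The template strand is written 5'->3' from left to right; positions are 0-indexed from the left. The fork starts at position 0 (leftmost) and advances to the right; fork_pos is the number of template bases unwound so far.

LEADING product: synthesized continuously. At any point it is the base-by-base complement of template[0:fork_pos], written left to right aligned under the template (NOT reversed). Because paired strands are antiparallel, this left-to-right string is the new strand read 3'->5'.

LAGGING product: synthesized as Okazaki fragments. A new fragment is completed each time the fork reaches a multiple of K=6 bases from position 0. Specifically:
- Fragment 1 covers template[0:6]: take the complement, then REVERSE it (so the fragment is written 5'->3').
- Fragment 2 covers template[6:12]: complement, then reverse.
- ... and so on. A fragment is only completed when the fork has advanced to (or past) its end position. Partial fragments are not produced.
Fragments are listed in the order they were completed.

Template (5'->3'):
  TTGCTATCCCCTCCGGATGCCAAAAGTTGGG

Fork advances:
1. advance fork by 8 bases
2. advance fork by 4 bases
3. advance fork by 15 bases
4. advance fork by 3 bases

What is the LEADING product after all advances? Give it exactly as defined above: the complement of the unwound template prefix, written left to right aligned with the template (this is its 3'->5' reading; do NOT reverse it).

Step 1: advance 8 -> fork_pos = 0 + 8 = 8.
Step 2: advance 4 -> fork_pos = 8 + 4 = 12.
Step 3: advance 15 -> fork_pos = 12 + 15 = 27.
Step 4: advance 3 -> fork_pos = 27 + 3 = 30.
Unwound prefix: template[0:30] = TTGCTATCCCCTCCGGATGCCAAAAGTTGG
Complement it base by base (A<->T, C<->G), keeping left-to-right order:
  [0:5] TTGCT -> AACGA
  [5:10] ATCCC -> TAGGG
  [10:15] CTCCG -> GAGGC
  [15:20] GATGC -> CTACG
  [20:25] CAAAA -> GTTTT
  [25:30] GTTGG -> CAACC
Concatenate: AACGATAGGGGAGGCCTACGGTTTTCAACC (length 30; written aligned with the template, i.e. 3'->5').

Answer: AACGATAGGGGAGGCCTACGGTTTTCAACC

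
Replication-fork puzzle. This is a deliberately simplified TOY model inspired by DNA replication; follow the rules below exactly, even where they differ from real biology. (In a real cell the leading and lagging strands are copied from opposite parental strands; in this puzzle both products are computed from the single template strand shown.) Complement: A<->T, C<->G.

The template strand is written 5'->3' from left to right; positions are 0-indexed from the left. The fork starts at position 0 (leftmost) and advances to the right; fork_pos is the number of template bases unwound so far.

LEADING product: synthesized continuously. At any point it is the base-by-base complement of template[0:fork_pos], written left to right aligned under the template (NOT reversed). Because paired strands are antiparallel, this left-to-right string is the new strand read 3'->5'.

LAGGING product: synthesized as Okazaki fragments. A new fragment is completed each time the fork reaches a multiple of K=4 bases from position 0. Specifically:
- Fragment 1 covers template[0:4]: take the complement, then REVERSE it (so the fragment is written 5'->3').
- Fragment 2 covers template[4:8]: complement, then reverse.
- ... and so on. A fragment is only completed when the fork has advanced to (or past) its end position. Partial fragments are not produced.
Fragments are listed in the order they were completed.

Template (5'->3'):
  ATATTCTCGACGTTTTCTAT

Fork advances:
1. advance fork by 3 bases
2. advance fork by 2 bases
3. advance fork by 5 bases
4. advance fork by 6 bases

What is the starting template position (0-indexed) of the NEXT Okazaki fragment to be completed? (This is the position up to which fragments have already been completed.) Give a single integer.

Answer: 16

Derivation:
Step 1: advance 3 -> fork_pos = 0 + 3 = 3. Next multiple of 4 is 4 (not reached); still 0 fragment(s).
Step 2: advance 2 -> fork_pos = 3 + 2 = 5. Reached multiple(s) of 4: 4 -> fragment 1 completed (1 total).
Step 3: advance 5 -> fork_pos = 5 + 5 = 10. Reached multiple(s) of 4: 8 -> fragment 2 completed (2 total).
Step 4: advance 6 -> fork_pos = 10 + 6 = 16. Reached multiple(s) of 4: 12, 16 -> fragments 3-4 completed (4 total).
4 fragment(s) completed, covering template[0:16] (4 x 4 = 16). The next fragment, fragment 5, covers template[16:20], so it starts at position 16.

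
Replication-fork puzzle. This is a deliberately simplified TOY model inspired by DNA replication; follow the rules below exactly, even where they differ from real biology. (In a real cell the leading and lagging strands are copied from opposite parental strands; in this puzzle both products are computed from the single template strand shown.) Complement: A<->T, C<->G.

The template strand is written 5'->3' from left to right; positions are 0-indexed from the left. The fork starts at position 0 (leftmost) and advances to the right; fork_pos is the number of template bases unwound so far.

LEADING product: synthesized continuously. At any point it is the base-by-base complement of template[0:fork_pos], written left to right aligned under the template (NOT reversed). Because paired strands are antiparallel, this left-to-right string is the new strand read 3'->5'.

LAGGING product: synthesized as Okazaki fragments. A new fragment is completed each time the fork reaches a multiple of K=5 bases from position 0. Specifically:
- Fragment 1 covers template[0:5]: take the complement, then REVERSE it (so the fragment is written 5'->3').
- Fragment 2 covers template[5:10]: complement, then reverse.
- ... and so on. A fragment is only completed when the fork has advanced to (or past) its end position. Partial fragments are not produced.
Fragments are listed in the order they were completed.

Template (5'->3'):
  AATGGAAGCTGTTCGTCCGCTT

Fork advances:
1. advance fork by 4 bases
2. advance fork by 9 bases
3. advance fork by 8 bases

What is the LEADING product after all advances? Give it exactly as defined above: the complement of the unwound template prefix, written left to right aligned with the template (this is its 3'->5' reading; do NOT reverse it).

Step 1: advance 4 -> fork_pos = 0 + 4 = 4.
Step 2: advance 9 -> fork_pos = 4 + 9 = 13.
Step 3: advance 8 -> fork_pos = 13 + 8 = 21.
Unwound prefix: template[0:21] = AATGGAAGCTGTTCGTCCGCT
Complement it base by base (A<->T, C<->G), keeping left-to-right order:
  [0:5] AATGG -> TTACC
  [5:10] AAGCT -> TTCGA
  [10:15] GTTCG -> CAAGC
  [15:20] TCCGC -> AGGCG
  [20:21] T -> A
Concatenate: TTACCTTCGACAAGCAGGCGA (length 21; written aligned with the template, i.e. 3'->5').

Answer: TTACCTTCGACAAGCAGGCGA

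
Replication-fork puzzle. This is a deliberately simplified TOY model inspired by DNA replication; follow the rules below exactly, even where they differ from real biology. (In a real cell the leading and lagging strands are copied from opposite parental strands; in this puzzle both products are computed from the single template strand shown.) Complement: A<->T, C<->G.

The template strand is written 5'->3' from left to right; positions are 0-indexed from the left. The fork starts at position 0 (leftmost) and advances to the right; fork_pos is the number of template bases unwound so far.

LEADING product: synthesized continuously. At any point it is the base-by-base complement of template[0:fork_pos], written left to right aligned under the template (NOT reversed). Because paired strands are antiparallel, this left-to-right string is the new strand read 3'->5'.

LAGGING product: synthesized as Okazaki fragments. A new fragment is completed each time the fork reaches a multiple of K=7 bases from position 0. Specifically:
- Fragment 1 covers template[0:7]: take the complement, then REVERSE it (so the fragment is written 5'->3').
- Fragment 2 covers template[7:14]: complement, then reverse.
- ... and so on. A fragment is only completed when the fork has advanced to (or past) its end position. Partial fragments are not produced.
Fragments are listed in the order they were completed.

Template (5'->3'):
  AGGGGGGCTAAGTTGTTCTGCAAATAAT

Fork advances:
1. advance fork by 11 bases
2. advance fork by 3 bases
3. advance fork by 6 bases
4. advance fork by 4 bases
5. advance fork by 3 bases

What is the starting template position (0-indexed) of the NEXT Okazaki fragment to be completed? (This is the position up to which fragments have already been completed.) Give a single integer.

Step 1: advance 11 -> fork_pos = 0 + 11 = 11. Reached multiple(s) of 7: 7 -> fragment 1 completed (1 total).
Step 2: advance 3 -> fork_pos = 11 + 3 = 14. Reached multiple(s) of 7: 14 -> fragment 2 completed (2 total).
Step 3: advance 6 -> fork_pos = 14 + 6 = 20. Next multiple of 7 is 21 (not reached); still 2 fragment(s).
Step 4: advance 4 -> fork_pos = 20 + 4 = 24. Reached multiple(s) of 7: 21 -> fragment 3 completed (3 total).
Step 5: advance 3 -> fork_pos = 24 + 3 = 27. Next multiple of 7 is 28 (not reached); still 3 fragment(s).
3 fragment(s) completed, covering template[0:21] (3 x 7 = 21). The next fragment, fragment 4, covers template[21:28], so it starts at position 21.

Answer: 21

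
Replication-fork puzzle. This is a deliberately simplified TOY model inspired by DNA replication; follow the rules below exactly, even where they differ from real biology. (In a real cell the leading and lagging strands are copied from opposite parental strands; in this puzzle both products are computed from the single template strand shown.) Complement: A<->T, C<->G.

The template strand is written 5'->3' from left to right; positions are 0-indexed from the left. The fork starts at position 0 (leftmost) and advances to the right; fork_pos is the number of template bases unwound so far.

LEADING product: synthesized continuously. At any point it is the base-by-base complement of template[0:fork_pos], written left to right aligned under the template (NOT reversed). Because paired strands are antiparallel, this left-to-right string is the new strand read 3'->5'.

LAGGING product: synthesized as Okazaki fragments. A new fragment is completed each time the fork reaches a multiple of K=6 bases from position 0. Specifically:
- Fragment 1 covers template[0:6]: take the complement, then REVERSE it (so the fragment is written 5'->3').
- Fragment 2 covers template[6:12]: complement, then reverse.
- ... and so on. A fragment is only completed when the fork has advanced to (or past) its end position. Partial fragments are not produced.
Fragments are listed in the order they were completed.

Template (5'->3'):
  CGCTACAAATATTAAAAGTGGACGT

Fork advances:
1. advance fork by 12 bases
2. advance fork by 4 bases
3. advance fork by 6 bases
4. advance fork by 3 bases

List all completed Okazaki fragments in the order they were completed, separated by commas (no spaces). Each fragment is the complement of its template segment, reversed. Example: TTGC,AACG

Answer: GTAGCG,ATATTT,CTTTTA,CGTCCA

Derivation:
Step 1: advance 12 -> fork_pos = 0 + 12 = 12. Reached multiple(s) of 6: 6, 12 -> fragments 1-2 completed (2 total).
Step 2: advance 4 -> fork_pos = 12 + 4 = 16. Next multiple of 6 is 18 (not reached); still 2 fragment(s).
Step 3: advance 6 -> fork_pos = 16 + 6 = 22. Reached multiple(s) of 6: 18 -> fragment 3 completed (3 total).
Step 4: advance 3 -> fork_pos = 22 + 3 = 25. Reached multiple(s) of 6: 24 -> fragment 4 completed (4 total).
Final fork_pos = 25, so 4 fragment(s) are complete. Build each: template segment -> complement -> reverse.
Fragment 1: template[0:6] = CGCTAC -> complement GCGATG -> reversed GTAGCG
Fragment 2: template[6:12] = AAATAT -> complement TTTATA -> reversed ATATTT
Fragment 3: template[12:18] = TAAAAG -> complement ATTTTC -> reversed CTTTTA
Fragment 4: template[18:24] = TGGACG -> complement ACCTGC -> reversed CGTCCA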